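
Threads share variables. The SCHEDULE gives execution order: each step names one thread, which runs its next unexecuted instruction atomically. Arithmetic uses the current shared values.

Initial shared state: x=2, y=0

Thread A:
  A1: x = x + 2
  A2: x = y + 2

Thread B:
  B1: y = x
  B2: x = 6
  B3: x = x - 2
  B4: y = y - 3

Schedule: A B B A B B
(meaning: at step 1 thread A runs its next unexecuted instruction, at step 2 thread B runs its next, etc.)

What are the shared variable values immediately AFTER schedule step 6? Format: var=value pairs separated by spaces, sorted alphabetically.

Answer: x=4 y=1

Derivation:
Step 1: thread A executes A1 (x = x + 2). Shared: x=4 y=0. PCs: A@1 B@0
Step 2: thread B executes B1 (y = x). Shared: x=4 y=4. PCs: A@1 B@1
Step 3: thread B executes B2 (x = 6). Shared: x=6 y=4. PCs: A@1 B@2
Step 4: thread A executes A2 (x = y + 2). Shared: x=6 y=4. PCs: A@2 B@2
Step 5: thread B executes B3 (x = x - 2). Shared: x=4 y=4. PCs: A@2 B@3
Step 6: thread B executes B4 (y = y - 3). Shared: x=4 y=1. PCs: A@2 B@4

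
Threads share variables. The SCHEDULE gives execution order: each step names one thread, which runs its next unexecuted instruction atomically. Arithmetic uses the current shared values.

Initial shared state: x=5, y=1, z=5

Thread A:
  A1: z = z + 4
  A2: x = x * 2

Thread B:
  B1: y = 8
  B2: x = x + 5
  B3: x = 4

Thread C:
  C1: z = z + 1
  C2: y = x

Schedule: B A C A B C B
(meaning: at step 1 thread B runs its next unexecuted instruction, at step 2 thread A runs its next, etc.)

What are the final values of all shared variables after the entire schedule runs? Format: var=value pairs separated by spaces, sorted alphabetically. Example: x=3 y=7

Answer: x=4 y=15 z=10

Derivation:
Step 1: thread B executes B1 (y = 8). Shared: x=5 y=8 z=5. PCs: A@0 B@1 C@0
Step 2: thread A executes A1 (z = z + 4). Shared: x=5 y=8 z=9. PCs: A@1 B@1 C@0
Step 3: thread C executes C1 (z = z + 1). Shared: x=5 y=8 z=10. PCs: A@1 B@1 C@1
Step 4: thread A executes A2 (x = x * 2). Shared: x=10 y=8 z=10. PCs: A@2 B@1 C@1
Step 5: thread B executes B2 (x = x + 5). Shared: x=15 y=8 z=10. PCs: A@2 B@2 C@1
Step 6: thread C executes C2 (y = x). Shared: x=15 y=15 z=10. PCs: A@2 B@2 C@2
Step 7: thread B executes B3 (x = 4). Shared: x=4 y=15 z=10. PCs: A@2 B@3 C@2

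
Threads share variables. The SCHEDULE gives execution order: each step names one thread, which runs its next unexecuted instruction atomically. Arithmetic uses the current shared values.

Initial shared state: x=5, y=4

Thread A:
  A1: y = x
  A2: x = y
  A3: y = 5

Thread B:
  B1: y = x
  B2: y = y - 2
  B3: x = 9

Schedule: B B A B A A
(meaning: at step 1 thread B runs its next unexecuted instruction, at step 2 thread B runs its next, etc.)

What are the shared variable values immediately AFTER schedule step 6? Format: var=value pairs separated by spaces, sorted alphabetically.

Answer: x=5 y=5

Derivation:
Step 1: thread B executes B1 (y = x). Shared: x=5 y=5. PCs: A@0 B@1
Step 2: thread B executes B2 (y = y - 2). Shared: x=5 y=3. PCs: A@0 B@2
Step 3: thread A executes A1 (y = x). Shared: x=5 y=5. PCs: A@1 B@2
Step 4: thread B executes B3 (x = 9). Shared: x=9 y=5. PCs: A@1 B@3
Step 5: thread A executes A2 (x = y). Shared: x=5 y=5. PCs: A@2 B@3
Step 6: thread A executes A3 (y = 5). Shared: x=5 y=5. PCs: A@3 B@3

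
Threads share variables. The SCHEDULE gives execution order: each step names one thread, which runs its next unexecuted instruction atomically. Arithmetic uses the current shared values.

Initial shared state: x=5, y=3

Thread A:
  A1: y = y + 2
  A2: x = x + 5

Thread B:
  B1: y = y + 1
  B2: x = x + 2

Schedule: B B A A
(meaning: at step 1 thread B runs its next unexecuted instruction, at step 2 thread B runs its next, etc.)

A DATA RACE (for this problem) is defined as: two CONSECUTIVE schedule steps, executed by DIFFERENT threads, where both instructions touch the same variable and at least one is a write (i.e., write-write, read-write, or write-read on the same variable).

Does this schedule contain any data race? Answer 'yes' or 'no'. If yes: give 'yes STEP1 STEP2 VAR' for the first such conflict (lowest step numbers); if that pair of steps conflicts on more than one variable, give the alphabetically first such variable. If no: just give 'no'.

Steps 1,2: same thread (B). No race.
Steps 2,3: B(r=x,w=x) vs A(r=y,w=y). No conflict.
Steps 3,4: same thread (A). No race.

Answer: no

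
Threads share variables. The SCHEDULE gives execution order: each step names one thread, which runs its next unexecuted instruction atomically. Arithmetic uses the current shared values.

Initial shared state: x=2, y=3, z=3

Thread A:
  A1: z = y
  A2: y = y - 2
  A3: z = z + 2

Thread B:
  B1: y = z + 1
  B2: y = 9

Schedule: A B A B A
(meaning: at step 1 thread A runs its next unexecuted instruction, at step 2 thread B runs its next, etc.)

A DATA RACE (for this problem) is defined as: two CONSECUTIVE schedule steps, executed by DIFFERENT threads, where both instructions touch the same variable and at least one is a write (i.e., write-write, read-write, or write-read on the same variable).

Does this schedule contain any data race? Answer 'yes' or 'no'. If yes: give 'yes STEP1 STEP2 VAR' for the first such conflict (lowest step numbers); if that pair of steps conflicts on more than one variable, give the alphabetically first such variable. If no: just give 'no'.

Steps 1,2: A(z = y) vs B(y = z + 1). RACE on y (R-W), z (W-R). Multiple vars; alphabetically first is y.
Steps 2,3: B(y = z + 1) vs A(y = y - 2). RACE on y (W-W).
Steps 3,4: A(y = y - 2) vs B(y = 9). RACE on y (W-W).
Steps 4,5: B(r=-,w=y) vs A(r=z,w=z). No conflict.
First conflict at steps 1,2.

Answer: yes 1 2 y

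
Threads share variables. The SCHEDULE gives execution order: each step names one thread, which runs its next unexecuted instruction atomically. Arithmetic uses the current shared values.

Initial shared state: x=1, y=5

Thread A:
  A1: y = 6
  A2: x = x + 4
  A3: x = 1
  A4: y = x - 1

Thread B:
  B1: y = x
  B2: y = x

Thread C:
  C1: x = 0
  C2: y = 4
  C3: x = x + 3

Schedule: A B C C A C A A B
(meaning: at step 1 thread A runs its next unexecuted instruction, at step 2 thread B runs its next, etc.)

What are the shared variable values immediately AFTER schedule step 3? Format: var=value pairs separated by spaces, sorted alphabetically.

Step 1: thread A executes A1 (y = 6). Shared: x=1 y=6. PCs: A@1 B@0 C@0
Step 2: thread B executes B1 (y = x). Shared: x=1 y=1. PCs: A@1 B@1 C@0
Step 3: thread C executes C1 (x = 0). Shared: x=0 y=1. PCs: A@1 B@1 C@1

Answer: x=0 y=1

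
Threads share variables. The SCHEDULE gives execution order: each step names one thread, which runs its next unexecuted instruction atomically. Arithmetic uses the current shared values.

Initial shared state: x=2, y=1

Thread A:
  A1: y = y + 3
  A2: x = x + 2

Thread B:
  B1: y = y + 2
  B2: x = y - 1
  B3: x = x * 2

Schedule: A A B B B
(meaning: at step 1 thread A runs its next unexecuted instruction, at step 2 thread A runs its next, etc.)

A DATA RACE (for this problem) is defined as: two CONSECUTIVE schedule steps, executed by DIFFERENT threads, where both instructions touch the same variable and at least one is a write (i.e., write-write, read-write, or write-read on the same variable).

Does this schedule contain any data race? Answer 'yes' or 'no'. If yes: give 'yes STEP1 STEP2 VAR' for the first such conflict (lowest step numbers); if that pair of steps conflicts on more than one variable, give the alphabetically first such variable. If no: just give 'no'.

Answer: no

Derivation:
Steps 1,2: same thread (A). No race.
Steps 2,3: A(r=x,w=x) vs B(r=y,w=y). No conflict.
Steps 3,4: same thread (B). No race.
Steps 4,5: same thread (B). No race.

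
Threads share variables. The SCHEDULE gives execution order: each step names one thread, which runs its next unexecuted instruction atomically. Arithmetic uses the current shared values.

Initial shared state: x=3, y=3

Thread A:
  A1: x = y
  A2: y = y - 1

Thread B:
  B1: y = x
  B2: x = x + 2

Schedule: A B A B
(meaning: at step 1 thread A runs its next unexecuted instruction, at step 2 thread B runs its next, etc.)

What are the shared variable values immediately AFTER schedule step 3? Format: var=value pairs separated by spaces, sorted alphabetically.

Step 1: thread A executes A1 (x = y). Shared: x=3 y=3. PCs: A@1 B@0
Step 2: thread B executes B1 (y = x). Shared: x=3 y=3. PCs: A@1 B@1
Step 3: thread A executes A2 (y = y - 1). Shared: x=3 y=2. PCs: A@2 B@1

Answer: x=3 y=2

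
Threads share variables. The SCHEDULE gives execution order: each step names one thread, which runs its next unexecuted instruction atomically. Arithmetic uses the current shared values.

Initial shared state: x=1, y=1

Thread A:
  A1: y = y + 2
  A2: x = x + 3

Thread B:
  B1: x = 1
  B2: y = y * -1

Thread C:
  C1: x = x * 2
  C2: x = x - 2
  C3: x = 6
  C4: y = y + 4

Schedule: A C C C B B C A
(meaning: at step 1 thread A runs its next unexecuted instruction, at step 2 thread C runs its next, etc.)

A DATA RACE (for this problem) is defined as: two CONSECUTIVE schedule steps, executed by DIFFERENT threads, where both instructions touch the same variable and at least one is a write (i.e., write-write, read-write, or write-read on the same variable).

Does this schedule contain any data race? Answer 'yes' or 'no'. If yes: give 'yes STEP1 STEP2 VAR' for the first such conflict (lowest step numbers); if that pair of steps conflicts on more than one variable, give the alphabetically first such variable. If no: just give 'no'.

Steps 1,2: A(r=y,w=y) vs C(r=x,w=x). No conflict.
Steps 2,3: same thread (C). No race.
Steps 3,4: same thread (C). No race.
Steps 4,5: C(x = 6) vs B(x = 1). RACE on x (W-W).
Steps 5,6: same thread (B). No race.
Steps 6,7: B(y = y * -1) vs C(y = y + 4). RACE on y (W-W).
Steps 7,8: C(r=y,w=y) vs A(r=x,w=x). No conflict.
First conflict at steps 4,5.

Answer: yes 4 5 x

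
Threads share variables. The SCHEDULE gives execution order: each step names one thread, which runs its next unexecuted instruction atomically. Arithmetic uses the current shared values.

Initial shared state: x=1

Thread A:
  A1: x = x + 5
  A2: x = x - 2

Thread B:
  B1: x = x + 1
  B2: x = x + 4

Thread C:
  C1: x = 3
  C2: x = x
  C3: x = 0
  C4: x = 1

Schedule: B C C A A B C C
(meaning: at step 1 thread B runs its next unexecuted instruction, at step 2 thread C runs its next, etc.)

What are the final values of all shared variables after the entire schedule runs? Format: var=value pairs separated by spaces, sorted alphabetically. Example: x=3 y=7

Step 1: thread B executes B1 (x = x + 1). Shared: x=2. PCs: A@0 B@1 C@0
Step 2: thread C executes C1 (x = 3). Shared: x=3. PCs: A@0 B@1 C@1
Step 3: thread C executes C2 (x = x). Shared: x=3. PCs: A@0 B@1 C@2
Step 4: thread A executes A1 (x = x + 5). Shared: x=8. PCs: A@1 B@1 C@2
Step 5: thread A executes A2 (x = x - 2). Shared: x=6. PCs: A@2 B@1 C@2
Step 6: thread B executes B2 (x = x + 4). Shared: x=10. PCs: A@2 B@2 C@2
Step 7: thread C executes C3 (x = 0). Shared: x=0. PCs: A@2 B@2 C@3
Step 8: thread C executes C4 (x = 1). Shared: x=1. PCs: A@2 B@2 C@4

Answer: x=1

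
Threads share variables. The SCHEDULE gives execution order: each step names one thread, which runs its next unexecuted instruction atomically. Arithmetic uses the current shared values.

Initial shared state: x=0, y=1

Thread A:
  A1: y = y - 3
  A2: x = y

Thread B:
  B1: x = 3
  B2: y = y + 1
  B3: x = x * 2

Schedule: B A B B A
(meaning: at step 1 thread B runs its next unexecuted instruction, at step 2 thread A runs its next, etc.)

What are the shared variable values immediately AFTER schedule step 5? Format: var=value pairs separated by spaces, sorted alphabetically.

Answer: x=-1 y=-1

Derivation:
Step 1: thread B executes B1 (x = 3). Shared: x=3 y=1. PCs: A@0 B@1
Step 2: thread A executes A1 (y = y - 3). Shared: x=3 y=-2. PCs: A@1 B@1
Step 3: thread B executes B2 (y = y + 1). Shared: x=3 y=-1. PCs: A@1 B@2
Step 4: thread B executes B3 (x = x * 2). Shared: x=6 y=-1. PCs: A@1 B@3
Step 5: thread A executes A2 (x = y). Shared: x=-1 y=-1. PCs: A@2 B@3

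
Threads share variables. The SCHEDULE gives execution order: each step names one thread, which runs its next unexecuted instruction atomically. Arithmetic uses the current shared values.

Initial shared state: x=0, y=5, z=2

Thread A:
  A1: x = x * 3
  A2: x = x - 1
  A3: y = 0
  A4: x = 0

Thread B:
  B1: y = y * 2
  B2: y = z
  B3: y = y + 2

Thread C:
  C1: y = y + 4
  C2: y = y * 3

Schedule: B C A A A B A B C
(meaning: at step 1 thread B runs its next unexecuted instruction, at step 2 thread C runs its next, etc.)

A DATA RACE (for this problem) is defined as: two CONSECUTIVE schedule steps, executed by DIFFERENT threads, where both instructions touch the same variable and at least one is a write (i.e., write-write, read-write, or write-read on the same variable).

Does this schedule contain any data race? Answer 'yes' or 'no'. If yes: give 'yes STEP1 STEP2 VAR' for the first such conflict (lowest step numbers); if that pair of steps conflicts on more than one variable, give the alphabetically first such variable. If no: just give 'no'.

Steps 1,2: B(y = y * 2) vs C(y = y + 4). RACE on y (W-W).
Steps 2,3: C(r=y,w=y) vs A(r=x,w=x). No conflict.
Steps 3,4: same thread (A). No race.
Steps 4,5: same thread (A). No race.
Steps 5,6: A(y = 0) vs B(y = z). RACE on y (W-W).
Steps 6,7: B(r=z,w=y) vs A(r=-,w=x). No conflict.
Steps 7,8: A(r=-,w=x) vs B(r=y,w=y). No conflict.
Steps 8,9: B(y = y + 2) vs C(y = y * 3). RACE on y (W-W).
First conflict at steps 1,2.

Answer: yes 1 2 y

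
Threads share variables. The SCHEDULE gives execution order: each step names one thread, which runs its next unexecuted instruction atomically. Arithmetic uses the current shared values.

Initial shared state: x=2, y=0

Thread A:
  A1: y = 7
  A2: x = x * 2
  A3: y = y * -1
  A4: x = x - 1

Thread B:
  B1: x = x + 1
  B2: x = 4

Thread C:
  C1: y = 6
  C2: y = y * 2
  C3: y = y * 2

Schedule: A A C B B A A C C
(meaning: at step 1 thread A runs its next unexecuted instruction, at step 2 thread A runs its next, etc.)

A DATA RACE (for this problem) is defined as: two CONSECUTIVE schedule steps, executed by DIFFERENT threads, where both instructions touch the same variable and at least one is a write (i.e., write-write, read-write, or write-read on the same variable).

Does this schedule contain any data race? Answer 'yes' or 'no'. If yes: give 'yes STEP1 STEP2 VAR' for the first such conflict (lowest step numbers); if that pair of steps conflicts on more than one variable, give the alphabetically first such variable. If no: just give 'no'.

Answer: no

Derivation:
Steps 1,2: same thread (A). No race.
Steps 2,3: A(r=x,w=x) vs C(r=-,w=y). No conflict.
Steps 3,4: C(r=-,w=y) vs B(r=x,w=x). No conflict.
Steps 4,5: same thread (B). No race.
Steps 5,6: B(r=-,w=x) vs A(r=y,w=y). No conflict.
Steps 6,7: same thread (A). No race.
Steps 7,8: A(r=x,w=x) vs C(r=y,w=y). No conflict.
Steps 8,9: same thread (C). No race.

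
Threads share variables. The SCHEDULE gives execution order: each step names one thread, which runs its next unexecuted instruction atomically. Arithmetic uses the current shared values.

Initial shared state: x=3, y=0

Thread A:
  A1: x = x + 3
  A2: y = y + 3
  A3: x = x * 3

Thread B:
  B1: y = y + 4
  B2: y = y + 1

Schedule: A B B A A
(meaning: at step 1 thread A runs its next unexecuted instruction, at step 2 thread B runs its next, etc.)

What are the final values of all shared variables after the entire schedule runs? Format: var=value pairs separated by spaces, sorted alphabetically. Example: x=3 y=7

Answer: x=18 y=8

Derivation:
Step 1: thread A executes A1 (x = x + 3). Shared: x=6 y=0. PCs: A@1 B@0
Step 2: thread B executes B1 (y = y + 4). Shared: x=6 y=4. PCs: A@1 B@1
Step 3: thread B executes B2 (y = y + 1). Shared: x=6 y=5. PCs: A@1 B@2
Step 4: thread A executes A2 (y = y + 3). Shared: x=6 y=8. PCs: A@2 B@2
Step 5: thread A executes A3 (x = x * 3). Shared: x=18 y=8. PCs: A@3 B@2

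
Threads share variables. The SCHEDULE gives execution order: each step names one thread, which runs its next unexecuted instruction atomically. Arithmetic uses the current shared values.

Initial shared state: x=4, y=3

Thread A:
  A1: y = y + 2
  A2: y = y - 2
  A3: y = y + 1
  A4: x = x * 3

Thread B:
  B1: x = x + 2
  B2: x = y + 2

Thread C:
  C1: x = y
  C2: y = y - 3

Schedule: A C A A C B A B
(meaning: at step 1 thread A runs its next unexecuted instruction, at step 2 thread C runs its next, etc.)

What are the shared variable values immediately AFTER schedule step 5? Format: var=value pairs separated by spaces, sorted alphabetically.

Answer: x=5 y=1

Derivation:
Step 1: thread A executes A1 (y = y + 2). Shared: x=4 y=5. PCs: A@1 B@0 C@0
Step 2: thread C executes C1 (x = y). Shared: x=5 y=5. PCs: A@1 B@0 C@1
Step 3: thread A executes A2 (y = y - 2). Shared: x=5 y=3. PCs: A@2 B@0 C@1
Step 4: thread A executes A3 (y = y + 1). Shared: x=5 y=4. PCs: A@3 B@0 C@1
Step 5: thread C executes C2 (y = y - 3). Shared: x=5 y=1. PCs: A@3 B@0 C@2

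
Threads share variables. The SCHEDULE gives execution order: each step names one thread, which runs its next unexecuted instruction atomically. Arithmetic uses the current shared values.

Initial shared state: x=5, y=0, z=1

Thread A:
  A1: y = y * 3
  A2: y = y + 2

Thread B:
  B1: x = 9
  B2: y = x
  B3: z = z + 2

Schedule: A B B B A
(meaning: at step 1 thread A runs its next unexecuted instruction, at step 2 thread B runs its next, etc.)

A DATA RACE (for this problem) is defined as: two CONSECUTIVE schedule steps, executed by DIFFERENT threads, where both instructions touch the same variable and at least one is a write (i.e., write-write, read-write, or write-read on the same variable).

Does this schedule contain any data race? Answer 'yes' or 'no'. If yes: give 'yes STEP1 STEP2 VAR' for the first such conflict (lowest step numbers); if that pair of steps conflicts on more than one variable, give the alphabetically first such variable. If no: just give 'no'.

Steps 1,2: A(r=y,w=y) vs B(r=-,w=x). No conflict.
Steps 2,3: same thread (B). No race.
Steps 3,4: same thread (B). No race.
Steps 4,5: B(r=z,w=z) vs A(r=y,w=y). No conflict.

Answer: no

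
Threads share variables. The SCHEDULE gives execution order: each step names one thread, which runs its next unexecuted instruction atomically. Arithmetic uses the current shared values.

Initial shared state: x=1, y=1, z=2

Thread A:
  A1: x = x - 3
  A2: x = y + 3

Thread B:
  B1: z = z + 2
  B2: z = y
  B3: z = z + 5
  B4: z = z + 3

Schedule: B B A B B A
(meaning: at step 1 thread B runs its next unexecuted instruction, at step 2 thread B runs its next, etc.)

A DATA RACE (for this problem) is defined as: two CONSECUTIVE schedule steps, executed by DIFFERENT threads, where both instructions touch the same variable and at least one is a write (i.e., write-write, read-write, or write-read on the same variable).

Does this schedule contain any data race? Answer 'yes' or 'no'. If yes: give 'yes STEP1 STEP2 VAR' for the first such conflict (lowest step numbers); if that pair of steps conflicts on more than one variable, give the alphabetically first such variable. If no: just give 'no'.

Steps 1,2: same thread (B). No race.
Steps 2,3: B(r=y,w=z) vs A(r=x,w=x). No conflict.
Steps 3,4: A(r=x,w=x) vs B(r=z,w=z). No conflict.
Steps 4,5: same thread (B). No race.
Steps 5,6: B(r=z,w=z) vs A(r=y,w=x). No conflict.

Answer: no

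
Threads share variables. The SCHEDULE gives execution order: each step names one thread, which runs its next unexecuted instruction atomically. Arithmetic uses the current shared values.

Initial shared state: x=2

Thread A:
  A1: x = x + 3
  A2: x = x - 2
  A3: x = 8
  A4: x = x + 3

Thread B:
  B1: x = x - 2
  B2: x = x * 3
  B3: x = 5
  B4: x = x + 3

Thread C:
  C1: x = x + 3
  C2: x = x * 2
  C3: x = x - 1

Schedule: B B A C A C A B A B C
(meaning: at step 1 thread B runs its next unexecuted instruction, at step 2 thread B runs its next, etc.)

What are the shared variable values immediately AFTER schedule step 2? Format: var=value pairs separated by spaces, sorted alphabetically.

Answer: x=0

Derivation:
Step 1: thread B executes B1 (x = x - 2). Shared: x=0. PCs: A@0 B@1 C@0
Step 2: thread B executes B2 (x = x * 3). Shared: x=0. PCs: A@0 B@2 C@0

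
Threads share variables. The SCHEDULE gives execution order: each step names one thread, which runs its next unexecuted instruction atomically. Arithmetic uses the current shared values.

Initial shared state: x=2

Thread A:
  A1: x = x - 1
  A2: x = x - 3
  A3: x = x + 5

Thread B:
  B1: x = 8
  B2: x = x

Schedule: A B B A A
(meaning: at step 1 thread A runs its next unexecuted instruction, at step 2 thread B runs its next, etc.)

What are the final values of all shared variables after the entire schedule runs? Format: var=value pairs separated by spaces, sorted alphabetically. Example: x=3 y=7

Answer: x=10

Derivation:
Step 1: thread A executes A1 (x = x - 1). Shared: x=1. PCs: A@1 B@0
Step 2: thread B executes B1 (x = 8). Shared: x=8. PCs: A@1 B@1
Step 3: thread B executes B2 (x = x). Shared: x=8. PCs: A@1 B@2
Step 4: thread A executes A2 (x = x - 3). Shared: x=5. PCs: A@2 B@2
Step 5: thread A executes A3 (x = x + 5). Shared: x=10. PCs: A@3 B@2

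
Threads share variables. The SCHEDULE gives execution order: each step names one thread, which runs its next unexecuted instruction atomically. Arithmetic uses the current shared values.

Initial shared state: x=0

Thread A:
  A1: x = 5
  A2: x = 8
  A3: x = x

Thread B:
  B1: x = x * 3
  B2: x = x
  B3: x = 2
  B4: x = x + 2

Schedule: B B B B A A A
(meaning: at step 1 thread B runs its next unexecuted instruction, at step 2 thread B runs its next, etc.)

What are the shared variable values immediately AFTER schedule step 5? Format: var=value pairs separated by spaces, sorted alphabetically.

Answer: x=5

Derivation:
Step 1: thread B executes B1 (x = x * 3). Shared: x=0. PCs: A@0 B@1
Step 2: thread B executes B2 (x = x). Shared: x=0. PCs: A@0 B@2
Step 3: thread B executes B3 (x = 2). Shared: x=2. PCs: A@0 B@3
Step 4: thread B executes B4 (x = x + 2). Shared: x=4. PCs: A@0 B@4
Step 5: thread A executes A1 (x = 5). Shared: x=5. PCs: A@1 B@4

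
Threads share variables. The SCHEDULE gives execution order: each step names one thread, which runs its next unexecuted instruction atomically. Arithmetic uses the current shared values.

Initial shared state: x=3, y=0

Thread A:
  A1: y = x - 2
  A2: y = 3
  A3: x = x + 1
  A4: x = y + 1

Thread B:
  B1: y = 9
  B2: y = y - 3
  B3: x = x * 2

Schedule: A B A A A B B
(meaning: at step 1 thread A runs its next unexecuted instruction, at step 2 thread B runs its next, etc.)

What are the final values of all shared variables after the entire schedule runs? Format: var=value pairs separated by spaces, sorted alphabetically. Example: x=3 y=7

Step 1: thread A executes A1 (y = x - 2). Shared: x=3 y=1. PCs: A@1 B@0
Step 2: thread B executes B1 (y = 9). Shared: x=3 y=9. PCs: A@1 B@1
Step 3: thread A executes A2 (y = 3). Shared: x=3 y=3. PCs: A@2 B@1
Step 4: thread A executes A3 (x = x + 1). Shared: x=4 y=3. PCs: A@3 B@1
Step 5: thread A executes A4 (x = y + 1). Shared: x=4 y=3. PCs: A@4 B@1
Step 6: thread B executes B2 (y = y - 3). Shared: x=4 y=0. PCs: A@4 B@2
Step 7: thread B executes B3 (x = x * 2). Shared: x=8 y=0. PCs: A@4 B@3

Answer: x=8 y=0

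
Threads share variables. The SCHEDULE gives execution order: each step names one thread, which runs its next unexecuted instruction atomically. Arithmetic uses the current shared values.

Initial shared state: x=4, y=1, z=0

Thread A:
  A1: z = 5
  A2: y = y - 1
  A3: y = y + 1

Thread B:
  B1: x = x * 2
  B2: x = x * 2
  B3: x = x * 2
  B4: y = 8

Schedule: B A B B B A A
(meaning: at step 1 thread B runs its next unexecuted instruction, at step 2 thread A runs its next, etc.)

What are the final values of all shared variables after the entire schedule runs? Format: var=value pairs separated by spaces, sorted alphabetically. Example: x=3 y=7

Step 1: thread B executes B1 (x = x * 2). Shared: x=8 y=1 z=0. PCs: A@0 B@1
Step 2: thread A executes A1 (z = 5). Shared: x=8 y=1 z=5. PCs: A@1 B@1
Step 3: thread B executes B2 (x = x * 2). Shared: x=16 y=1 z=5. PCs: A@1 B@2
Step 4: thread B executes B3 (x = x * 2). Shared: x=32 y=1 z=5. PCs: A@1 B@3
Step 5: thread B executes B4 (y = 8). Shared: x=32 y=8 z=5. PCs: A@1 B@4
Step 6: thread A executes A2 (y = y - 1). Shared: x=32 y=7 z=5. PCs: A@2 B@4
Step 7: thread A executes A3 (y = y + 1). Shared: x=32 y=8 z=5. PCs: A@3 B@4

Answer: x=32 y=8 z=5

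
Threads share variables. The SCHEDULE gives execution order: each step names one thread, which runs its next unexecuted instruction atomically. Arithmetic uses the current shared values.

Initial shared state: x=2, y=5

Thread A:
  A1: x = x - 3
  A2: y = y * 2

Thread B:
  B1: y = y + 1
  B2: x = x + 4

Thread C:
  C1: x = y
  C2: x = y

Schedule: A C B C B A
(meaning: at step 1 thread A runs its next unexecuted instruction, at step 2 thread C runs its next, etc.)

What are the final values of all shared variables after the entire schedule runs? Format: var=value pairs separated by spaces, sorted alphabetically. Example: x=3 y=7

Step 1: thread A executes A1 (x = x - 3). Shared: x=-1 y=5. PCs: A@1 B@0 C@0
Step 2: thread C executes C1 (x = y). Shared: x=5 y=5. PCs: A@1 B@0 C@1
Step 3: thread B executes B1 (y = y + 1). Shared: x=5 y=6. PCs: A@1 B@1 C@1
Step 4: thread C executes C2 (x = y). Shared: x=6 y=6. PCs: A@1 B@1 C@2
Step 5: thread B executes B2 (x = x + 4). Shared: x=10 y=6. PCs: A@1 B@2 C@2
Step 6: thread A executes A2 (y = y * 2). Shared: x=10 y=12. PCs: A@2 B@2 C@2

Answer: x=10 y=12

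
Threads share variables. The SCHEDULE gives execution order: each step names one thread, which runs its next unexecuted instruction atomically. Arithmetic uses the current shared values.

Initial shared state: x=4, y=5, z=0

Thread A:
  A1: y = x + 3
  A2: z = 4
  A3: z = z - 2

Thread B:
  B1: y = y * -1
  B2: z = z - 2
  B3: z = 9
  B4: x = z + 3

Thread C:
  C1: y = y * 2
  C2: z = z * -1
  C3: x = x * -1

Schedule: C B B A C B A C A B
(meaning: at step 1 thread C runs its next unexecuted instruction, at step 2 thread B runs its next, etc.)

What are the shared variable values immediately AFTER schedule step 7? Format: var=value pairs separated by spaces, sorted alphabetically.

Answer: x=4 y=7 z=4

Derivation:
Step 1: thread C executes C1 (y = y * 2). Shared: x=4 y=10 z=0. PCs: A@0 B@0 C@1
Step 2: thread B executes B1 (y = y * -1). Shared: x=4 y=-10 z=0. PCs: A@0 B@1 C@1
Step 3: thread B executes B2 (z = z - 2). Shared: x=4 y=-10 z=-2. PCs: A@0 B@2 C@1
Step 4: thread A executes A1 (y = x + 3). Shared: x=4 y=7 z=-2. PCs: A@1 B@2 C@1
Step 5: thread C executes C2 (z = z * -1). Shared: x=4 y=7 z=2. PCs: A@1 B@2 C@2
Step 6: thread B executes B3 (z = 9). Shared: x=4 y=7 z=9. PCs: A@1 B@3 C@2
Step 7: thread A executes A2 (z = 4). Shared: x=4 y=7 z=4. PCs: A@2 B@3 C@2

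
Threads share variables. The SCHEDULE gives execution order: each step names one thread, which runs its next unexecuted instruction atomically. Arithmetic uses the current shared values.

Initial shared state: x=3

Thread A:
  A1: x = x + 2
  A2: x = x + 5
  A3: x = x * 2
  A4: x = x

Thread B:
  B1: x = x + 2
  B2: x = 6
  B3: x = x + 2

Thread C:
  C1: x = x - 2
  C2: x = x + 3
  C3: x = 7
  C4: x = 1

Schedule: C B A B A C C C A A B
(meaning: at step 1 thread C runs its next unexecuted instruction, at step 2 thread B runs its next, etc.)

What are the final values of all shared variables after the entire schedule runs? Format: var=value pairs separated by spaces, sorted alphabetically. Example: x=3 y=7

Answer: x=4

Derivation:
Step 1: thread C executes C1 (x = x - 2). Shared: x=1. PCs: A@0 B@0 C@1
Step 2: thread B executes B1 (x = x + 2). Shared: x=3. PCs: A@0 B@1 C@1
Step 3: thread A executes A1 (x = x + 2). Shared: x=5. PCs: A@1 B@1 C@1
Step 4: thread B executes B2 (x = 6). Shared: x=6. PCs: A@1 B@2 C@1
Step 5: thread A executes A2 (x = x + 5). Shared: x=11. PCs: A@2 B@2 C@1
Step 6: thread C executes C2 (x = x + 3). Shared: x=14. PCs: A@2 B@2 C@2
Step 7: thread C executes C3 (x = 7). Shared: x=7. PCs: A@2 B@2 C@3
Step 8: thread C executes C4 (x = 1). Shared: x=1. PCs: A@2 B@2 C@4
Step 9: thread A executes A3 (x = x * 2). Shared: x=2. PCs: A@3 B@2 C@4
Step 10: thread A executes A4 (x = x). Shared: x=2. PCs: A@4 B@2 C@4
Step 11: thread B executes B3 (x = x + 2). Shared: x=4. PCs: A@4 B@3 C@4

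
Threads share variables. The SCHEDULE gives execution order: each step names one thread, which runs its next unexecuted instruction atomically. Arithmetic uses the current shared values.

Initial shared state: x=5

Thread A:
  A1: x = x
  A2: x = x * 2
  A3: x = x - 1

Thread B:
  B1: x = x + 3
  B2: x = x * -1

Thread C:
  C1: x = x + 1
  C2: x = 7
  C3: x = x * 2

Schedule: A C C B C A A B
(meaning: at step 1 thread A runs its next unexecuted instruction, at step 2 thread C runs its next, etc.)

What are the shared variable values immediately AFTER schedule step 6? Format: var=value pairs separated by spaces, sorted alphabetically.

Step 1: thread A executes A1 (x = x). Shared: x=5. PCs: A@1 B@0 C@0
Step 2: thread C executes C1 (x = x + 1). Shared: x=6. PCs: A@1 B@0 C@1
Step 3: thread C executes C2 (x = 7). Shared: x=7. PCs: A@1 B@0 C@2
Step 4: thread B executes B1 (x = x + 3). Shared: x=10. PCs: A@1 B@1 C@2
Step 5: thread C executes C3 (x = x * 2). Shared: x=20. PCs: A@1 B@1 C@3
Step 6: thread A executes A2 (x = x * 2). Shared: x=40. PCs: A@2 B@1 C@3

Answer: x=40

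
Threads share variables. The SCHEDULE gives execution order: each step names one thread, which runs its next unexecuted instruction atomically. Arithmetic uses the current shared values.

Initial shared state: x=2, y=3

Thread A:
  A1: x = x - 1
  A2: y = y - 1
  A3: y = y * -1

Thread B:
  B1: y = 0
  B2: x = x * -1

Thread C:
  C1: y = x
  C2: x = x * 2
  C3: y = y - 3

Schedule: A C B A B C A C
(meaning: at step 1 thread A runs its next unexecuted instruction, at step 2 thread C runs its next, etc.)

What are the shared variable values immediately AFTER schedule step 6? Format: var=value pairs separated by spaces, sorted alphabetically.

Answer: x=-2 y=-1

Derivation:
Step 1: thread A executes A1 (x = x - 1). Shared: x=1 y=3. PCs: A@1 B@0 C@0
Step 2: thread C executes C1 (y = x). Shared: x=1 y=1. PCs: A@1 B@0 C@1
Step 3: thread B executes B1 (y = 0). Shared: x=1 y=0. PCs: A@1 B@1 C@1
Step 4: thread A executes A2 (y = y - 1). Shared: x=1 y=-1. PCs: A@2 B@1 C@1
Step 5: thread B executes B2 (x = x * -1). Shared: x=-1 y=-1. PCs: A@2 B@2 C@1
Step 6: thread C executes C2 (x = x * 2). Shared: x=-2 y=-1. PCs: A@2 B@2 C@2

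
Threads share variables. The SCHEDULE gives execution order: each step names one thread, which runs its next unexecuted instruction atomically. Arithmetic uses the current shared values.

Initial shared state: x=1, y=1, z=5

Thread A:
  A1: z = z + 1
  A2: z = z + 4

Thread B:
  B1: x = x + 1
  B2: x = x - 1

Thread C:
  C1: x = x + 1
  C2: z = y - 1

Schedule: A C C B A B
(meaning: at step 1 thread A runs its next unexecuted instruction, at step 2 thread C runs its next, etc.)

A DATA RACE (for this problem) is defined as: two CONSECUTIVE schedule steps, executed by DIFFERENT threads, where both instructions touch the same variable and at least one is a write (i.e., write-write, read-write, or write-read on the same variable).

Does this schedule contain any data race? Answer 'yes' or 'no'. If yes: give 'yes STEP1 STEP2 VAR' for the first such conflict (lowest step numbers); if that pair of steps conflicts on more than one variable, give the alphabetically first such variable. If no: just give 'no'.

Answer: no

Derivation:
Steps 1,2: A(r=z,w=z) vs C(r=x,w=x). No conflict.
Steps 2,3: same thread (C). No race.
Steps 3,4: C(r=y,w=z) vs B(r=x,w=x). No conflict.
Steps 4,5: B(r=x,w=x) vs A(r=z,w=z). No conflict.
Steps 5,6: A(r=z,w=z) vs B(r=x,w=x). No conflict.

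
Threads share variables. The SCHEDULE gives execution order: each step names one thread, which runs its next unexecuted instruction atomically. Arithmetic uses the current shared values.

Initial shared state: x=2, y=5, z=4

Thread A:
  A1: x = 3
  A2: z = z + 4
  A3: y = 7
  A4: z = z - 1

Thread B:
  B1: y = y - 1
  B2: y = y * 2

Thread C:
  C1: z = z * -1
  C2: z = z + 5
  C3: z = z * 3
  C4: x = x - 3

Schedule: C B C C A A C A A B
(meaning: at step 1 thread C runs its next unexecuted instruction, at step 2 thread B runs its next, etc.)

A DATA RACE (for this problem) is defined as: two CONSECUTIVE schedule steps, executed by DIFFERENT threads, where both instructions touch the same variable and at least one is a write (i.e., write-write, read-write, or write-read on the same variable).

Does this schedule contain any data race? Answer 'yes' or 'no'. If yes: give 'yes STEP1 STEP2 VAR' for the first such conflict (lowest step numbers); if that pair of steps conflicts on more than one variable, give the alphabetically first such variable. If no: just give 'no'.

Answer: no

Derivation:
Steps 1,2: C(r=z,w=z) vs B(r=y,w=y). No conflict.
Steps 2,3: B(r=y,w=y) vs C(r=z,w=z). No conflict.
Steps 3,4: same thread (C). No race.
Steps 4,5: C(r=z,w=z) vs A(r=-,w=x). No conflict.
Steps 5,6: same thread (A). No race.
Steps 6,7: A(r=z,w=z) vs C(r=x,w=x). No conflict.
Steps 7,8: C(r=x,w=x) vs A(r=-,w=y). No conflict.
Steps 8,9: same thread (A). No race.
Steps 9,10: A(r=z,w=z) vs B(r=y,w=y). No conflict.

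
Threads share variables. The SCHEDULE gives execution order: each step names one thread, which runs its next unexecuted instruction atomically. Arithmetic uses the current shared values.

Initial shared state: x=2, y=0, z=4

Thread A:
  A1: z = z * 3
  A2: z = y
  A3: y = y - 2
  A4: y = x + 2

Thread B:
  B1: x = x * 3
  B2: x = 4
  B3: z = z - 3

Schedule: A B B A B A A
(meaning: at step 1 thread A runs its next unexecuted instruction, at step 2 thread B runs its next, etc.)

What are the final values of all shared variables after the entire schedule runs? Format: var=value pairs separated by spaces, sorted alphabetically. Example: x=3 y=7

Step 1: thread A executes A1 (z = z * 3). Shared: x=2 y=0 z=12. PCs: A@1 B@0
Step 2: thread B executes B1 (x = x * 3). Shared: x=6 y=0 z=12. PCs: A@1 B@1
Step 3: thread B executes B2 (x = 4). Shared: x=4 y=0 z=12. PCs: A@1 B@2
Step 4: thread A executes A2 (z = y). Shared: x=4 y=0 z=0. PCs: A@2 B@2
Step 5: thread B executes B3 (z = z - 3). Shared: x=4 y=0 z=-3. PCs: A@2 B@3
Step 6: thread A executes A3 (y = y - 2). Shared: x=4 y=-2 z=-3. PCs: A@3 B@3
Step 7: thread A executes A4 (y = x + 2). Shared: x=4 y=6 z=-3. PCs: A@4 B@3

Answer: x=4 y=6 z=-3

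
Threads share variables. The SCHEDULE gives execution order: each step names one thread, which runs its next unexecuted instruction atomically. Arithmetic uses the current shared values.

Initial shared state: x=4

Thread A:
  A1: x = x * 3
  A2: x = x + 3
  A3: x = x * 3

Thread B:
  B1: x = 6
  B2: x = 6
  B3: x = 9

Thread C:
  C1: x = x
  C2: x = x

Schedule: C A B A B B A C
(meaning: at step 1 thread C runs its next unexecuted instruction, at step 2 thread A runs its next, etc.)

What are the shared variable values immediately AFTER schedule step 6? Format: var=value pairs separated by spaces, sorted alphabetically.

Answer: x=9

Derivation:
Step 1: thread C executes C1 (x = x). Shared: x=4. PCs: A@0 B@0 C@1
Step 2: thread A executes A1 (x = x * 3). Shared: x=12. PCs: A@1 B@0 C@1
Step 3: thread B executes B1 (x = 6). Shared: x=6. PCs: A@1 B@1 C@1
Step 4: thread A executes A2 (x = x + 3). Shared: x=9. PCs: A@2 B@1 C@1
Step 5: thread B executes B2 (x = 6). Shared: x=6. PCs: A@2 B@2 C@1
Step 6: thread B executes B3 (x = 9). Shared: x=9. PCs: A@2 B@3 C@1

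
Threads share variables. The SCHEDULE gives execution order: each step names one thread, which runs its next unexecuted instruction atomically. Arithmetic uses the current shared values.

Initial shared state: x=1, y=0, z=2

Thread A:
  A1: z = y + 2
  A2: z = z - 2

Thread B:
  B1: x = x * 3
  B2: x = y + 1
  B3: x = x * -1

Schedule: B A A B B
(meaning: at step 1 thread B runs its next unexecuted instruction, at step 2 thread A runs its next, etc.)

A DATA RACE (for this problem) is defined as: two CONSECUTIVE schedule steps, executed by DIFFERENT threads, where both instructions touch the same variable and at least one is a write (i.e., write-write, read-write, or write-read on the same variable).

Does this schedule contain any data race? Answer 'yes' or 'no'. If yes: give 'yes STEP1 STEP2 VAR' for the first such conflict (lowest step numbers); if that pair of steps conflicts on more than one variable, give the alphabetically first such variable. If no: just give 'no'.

Steps 1,2: B(r=x,w=x) vs A(r=y,w=z). No conflict.
Steps 2,3: same thread (A). No race.
Steps 3,4: A(r=z,w=z) vs B(r=y,w=x). No conflict.
Steps 4,5: same thread (B). No race.

Answer: no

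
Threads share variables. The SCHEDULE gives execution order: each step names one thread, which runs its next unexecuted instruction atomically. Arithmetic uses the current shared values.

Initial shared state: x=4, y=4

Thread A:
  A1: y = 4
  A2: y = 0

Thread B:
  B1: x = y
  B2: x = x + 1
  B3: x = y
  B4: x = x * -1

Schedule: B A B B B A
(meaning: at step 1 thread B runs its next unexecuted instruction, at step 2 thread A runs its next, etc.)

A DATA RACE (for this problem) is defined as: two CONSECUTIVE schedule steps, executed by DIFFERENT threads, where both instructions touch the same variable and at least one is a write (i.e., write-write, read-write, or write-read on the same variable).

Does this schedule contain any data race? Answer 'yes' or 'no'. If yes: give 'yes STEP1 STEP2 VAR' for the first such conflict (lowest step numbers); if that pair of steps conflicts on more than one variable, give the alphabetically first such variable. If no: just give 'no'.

Answer: yes 1 2 y

Derivation:
Steps 1,2: B(x = y) vs A(y = 4). RACE on y (R-W).
Steps 2,3: A(r=-,w=y) vs B(r=x,w=x). No conflict.
Steps 3,4: same thread (B). No race.
Steps 4,5: same thread (B). No race.
Steps 5,6: B(r=x,w=x) vs A(r=-,w=y). No conflict.
First conflict at steps 1,2.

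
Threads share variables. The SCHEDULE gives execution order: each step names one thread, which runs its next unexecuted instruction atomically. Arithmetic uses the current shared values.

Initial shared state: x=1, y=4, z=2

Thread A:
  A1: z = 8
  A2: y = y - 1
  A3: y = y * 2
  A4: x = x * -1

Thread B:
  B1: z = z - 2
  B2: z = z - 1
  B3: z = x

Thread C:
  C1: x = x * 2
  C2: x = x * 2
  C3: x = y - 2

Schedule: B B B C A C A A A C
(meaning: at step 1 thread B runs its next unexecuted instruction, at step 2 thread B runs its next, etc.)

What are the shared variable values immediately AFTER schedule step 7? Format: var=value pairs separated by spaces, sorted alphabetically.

Answer: x=4 y=3 z=8

Derivation:
Step 1: thread B executes B1 (z = z - 2). Shared: x=1 y=4 z=0. PCs: A@0 B@1 C@0
Step 2: thread B executes B2 (z = z - 1). Shared: x=1 y=4 z=-1. PCs: A@0 B@2 C@0
Step 3: thread B executes B3 (z = x). Shared: x=1 y=4 z=1. PCs: A@0 B@3 C@0
Step 4: thread C executes C1 (x = x * 2). Shared: x=2 y=4 z=1. PCs: A@0 B@3 C@1
Step 5: thread A executes A1 (z = 8). Shared: x=2 y=4 z=8. PCs: A@1 B@3 C@1
Step 6: thread C executes C2 (x = x * 2). Shared: x=4 y=4 z=8. PCs: A@1 B@3 C@2
Step 7: thread A executes A2 (y = y - 1). Shared: x=4 y=3 z=8. PCs: A@2 B@3 C@2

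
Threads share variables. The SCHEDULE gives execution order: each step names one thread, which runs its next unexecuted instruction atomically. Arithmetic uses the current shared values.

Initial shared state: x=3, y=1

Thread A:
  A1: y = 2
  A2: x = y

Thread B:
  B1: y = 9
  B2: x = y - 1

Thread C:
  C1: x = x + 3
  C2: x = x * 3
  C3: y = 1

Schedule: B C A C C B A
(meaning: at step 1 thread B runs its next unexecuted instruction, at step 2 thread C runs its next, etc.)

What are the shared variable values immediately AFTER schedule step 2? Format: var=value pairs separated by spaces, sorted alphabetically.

Step 1: thread B executes B1 (y = 9). Shared: x=3 y=9. PCs: A@0 B@1 C@0
Step 2: thread C executes C1 (x = x + 3). Shared: x=6 y=9. PCs: A@0 B@1 C@1

Answer: x=6 y=9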